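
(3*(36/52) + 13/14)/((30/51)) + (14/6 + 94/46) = 1191271/125580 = 9.49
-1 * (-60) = 60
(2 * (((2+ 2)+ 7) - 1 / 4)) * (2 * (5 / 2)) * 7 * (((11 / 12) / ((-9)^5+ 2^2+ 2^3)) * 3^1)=-1505 / 42936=-0.04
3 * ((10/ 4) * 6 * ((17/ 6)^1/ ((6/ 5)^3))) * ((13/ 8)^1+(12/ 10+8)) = 920125/ 1152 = 798.72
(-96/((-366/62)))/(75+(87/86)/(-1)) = 0.22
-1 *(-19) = 19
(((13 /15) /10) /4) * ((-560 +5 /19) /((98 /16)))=-9217 /4655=-1.98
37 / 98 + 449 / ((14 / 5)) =7876 / 49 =160.73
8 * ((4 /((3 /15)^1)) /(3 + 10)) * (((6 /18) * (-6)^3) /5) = -2304 /13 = -177.23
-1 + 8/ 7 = 1/ 7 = 0.14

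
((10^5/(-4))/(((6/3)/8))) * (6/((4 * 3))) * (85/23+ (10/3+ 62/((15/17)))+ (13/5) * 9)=-5034782.61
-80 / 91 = -0.88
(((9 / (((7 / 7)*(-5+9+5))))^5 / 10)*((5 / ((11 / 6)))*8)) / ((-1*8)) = -3 / 11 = -0.27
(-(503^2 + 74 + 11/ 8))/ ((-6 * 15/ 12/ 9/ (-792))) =-240531390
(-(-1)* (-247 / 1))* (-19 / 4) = 4693 / 4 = 1173.25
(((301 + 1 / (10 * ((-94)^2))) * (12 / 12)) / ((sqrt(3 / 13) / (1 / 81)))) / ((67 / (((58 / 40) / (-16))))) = -771294469 * sqrt(39) / 460348531200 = -0.01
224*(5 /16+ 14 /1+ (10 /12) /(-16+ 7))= 86002 /27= 3185.26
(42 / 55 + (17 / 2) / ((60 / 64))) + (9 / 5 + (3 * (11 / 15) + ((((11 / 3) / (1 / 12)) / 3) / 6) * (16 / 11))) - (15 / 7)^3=1281233 / 169785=7.55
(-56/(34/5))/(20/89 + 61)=-12460/92633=-0.13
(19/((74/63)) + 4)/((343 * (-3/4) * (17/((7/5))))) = -2986/462315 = -0.01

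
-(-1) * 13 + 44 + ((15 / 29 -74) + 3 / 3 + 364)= 10107 / 29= 348.52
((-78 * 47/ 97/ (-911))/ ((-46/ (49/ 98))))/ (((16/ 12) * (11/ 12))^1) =-0.00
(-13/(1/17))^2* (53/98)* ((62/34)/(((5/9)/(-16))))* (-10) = 679728816/49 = 13872016.65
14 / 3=4.67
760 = 760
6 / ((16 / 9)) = 27 / 8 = 3.38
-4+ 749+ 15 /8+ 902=13191 /8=1648.88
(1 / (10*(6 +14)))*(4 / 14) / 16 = 1 / 11200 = 0.00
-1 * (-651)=651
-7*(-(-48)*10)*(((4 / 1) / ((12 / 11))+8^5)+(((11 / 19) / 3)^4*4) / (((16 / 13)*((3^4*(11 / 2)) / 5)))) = -31383472375094000 / 285012027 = -110112800.17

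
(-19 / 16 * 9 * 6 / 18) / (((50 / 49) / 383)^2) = -20075416473 / 40000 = -501885.41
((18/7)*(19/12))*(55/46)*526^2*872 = 189088678680/161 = 1174463842.73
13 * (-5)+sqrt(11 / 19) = -65+sqrt(209) / 19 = -64.24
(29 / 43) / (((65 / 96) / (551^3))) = 465719076384 / 2795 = 166625787.62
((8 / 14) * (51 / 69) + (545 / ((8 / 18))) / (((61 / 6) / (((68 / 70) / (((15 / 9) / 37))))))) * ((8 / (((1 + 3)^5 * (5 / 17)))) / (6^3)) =2171748011 / 6788275200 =0.32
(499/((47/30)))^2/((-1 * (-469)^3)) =224100900/227884215181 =0.00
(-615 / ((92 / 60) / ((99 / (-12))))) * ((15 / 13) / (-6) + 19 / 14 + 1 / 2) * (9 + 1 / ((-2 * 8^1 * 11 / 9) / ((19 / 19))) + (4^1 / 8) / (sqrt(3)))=30746925 * sqrt(3) / 33488 + 1886743125 / 38272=50888.54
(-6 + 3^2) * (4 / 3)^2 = 16 / 3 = 5.33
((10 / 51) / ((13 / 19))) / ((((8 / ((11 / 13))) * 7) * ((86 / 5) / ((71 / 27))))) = 370975 / 560372904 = 0.00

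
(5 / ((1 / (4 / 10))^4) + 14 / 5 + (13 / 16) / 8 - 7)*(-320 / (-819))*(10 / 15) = -63527 / 61425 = -1.03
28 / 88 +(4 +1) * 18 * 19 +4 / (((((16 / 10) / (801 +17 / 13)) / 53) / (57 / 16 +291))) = 71649643133 / 2288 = 31315403.47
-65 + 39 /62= -3991 /62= -64.37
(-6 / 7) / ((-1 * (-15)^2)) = 2 / 525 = 0.00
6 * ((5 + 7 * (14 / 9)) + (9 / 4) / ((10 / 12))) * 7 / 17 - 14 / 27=104209 / 2295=45.41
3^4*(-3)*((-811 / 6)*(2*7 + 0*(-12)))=459837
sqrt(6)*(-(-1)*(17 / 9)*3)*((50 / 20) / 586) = 85*sqrt(6) / 3516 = 0.06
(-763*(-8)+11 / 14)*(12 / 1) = 512802 / 7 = 73257.43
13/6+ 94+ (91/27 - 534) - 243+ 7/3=-36457/54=-675.13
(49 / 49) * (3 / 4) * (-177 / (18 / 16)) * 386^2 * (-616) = 10830221248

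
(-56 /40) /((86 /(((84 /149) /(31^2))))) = -294 /30785635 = -0.00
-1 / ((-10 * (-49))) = -1 / 490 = -0.00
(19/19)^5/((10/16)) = 1.60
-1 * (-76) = 76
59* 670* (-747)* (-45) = 1328800950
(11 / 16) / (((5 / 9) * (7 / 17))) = 1683 / 560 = 3.01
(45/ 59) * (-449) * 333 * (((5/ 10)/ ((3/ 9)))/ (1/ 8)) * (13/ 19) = -1049609340/ 1121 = -936315.20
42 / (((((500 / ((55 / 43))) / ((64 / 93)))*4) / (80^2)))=157696 / 1333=118.30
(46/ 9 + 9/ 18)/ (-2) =-101/ 36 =-2.81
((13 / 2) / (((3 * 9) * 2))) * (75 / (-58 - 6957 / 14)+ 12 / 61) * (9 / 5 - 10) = -863993 / 14217270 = -0.06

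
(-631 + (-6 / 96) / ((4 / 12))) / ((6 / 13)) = -131287 / 96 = -1367.57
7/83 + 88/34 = 3771/1411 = 2.67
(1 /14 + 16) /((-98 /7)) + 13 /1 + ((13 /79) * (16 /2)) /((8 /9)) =206449 /15484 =13.33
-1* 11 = -11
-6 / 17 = -0.35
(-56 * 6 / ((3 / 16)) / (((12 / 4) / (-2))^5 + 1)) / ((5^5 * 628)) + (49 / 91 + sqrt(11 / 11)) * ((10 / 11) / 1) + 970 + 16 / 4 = 14439440218798 / 14803628125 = 975.40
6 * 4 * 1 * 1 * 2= 48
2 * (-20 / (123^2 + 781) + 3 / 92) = 4589 / 73186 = 0.06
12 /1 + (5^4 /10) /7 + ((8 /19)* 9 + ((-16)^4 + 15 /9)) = 52318783 /798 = 65562.38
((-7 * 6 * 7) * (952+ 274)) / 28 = -12873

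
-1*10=-10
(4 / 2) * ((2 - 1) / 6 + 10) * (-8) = -488 / 3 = -162.67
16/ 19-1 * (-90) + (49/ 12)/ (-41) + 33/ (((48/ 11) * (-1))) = 3110267/ 37392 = 83.18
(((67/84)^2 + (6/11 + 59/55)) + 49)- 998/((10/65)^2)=-16343696441/388080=-42114.25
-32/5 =-6.40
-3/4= -0.75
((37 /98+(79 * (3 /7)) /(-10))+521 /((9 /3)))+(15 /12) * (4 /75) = 125483 /735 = 170.73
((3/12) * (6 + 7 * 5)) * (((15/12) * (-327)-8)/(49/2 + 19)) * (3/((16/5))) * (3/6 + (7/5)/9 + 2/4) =-888511/8352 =-106.38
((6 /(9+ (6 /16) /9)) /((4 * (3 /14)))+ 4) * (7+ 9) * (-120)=-284160 /31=-9166.45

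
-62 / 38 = -31 / 19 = -1.63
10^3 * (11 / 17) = 11000 / 17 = 647.06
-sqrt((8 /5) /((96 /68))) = -sqrt(255) /15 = -1.06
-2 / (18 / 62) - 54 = -548 / 9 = -60.89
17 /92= 0.18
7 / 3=2.33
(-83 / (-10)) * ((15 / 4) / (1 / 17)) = 4233 / 8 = 529.12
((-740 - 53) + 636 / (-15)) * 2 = -8354 / 5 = -1670.80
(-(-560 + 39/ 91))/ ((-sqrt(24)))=-3917 * sqrt(6)/ 84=-114.22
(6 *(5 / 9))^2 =100 / 9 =11.11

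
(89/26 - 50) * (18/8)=-10899/104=-104.80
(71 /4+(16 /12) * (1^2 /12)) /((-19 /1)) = -643 /684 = -0.94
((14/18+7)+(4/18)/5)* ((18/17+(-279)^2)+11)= 465872704/765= 608983.93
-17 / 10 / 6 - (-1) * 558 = 33463 / 60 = 557.72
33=33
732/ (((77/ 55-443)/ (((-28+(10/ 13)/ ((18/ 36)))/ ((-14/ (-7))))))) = 13115/ 598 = 21.93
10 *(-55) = -550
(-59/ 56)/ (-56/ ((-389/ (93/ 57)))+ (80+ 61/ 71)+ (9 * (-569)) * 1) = 30960899/ 148105781264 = 0.00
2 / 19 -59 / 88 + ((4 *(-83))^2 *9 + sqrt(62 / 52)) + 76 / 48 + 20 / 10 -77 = sqrt(806) / 26 + 4975581163 / 5016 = 991943.11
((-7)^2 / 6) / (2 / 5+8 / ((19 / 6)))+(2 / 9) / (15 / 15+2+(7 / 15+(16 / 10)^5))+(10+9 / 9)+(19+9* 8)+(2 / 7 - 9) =12229901113 / 127272292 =96.09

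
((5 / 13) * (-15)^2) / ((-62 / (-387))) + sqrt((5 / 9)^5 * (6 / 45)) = 25 * sqrt(6) / 729 + 435375 / 806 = 540.25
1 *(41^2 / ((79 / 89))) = 149609 / 79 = 1893.78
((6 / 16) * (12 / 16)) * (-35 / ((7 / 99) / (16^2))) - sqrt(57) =-35640 - sqrt(57) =-35647.55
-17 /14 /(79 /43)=-0.66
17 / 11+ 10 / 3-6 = -37 / 33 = -1.12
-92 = -92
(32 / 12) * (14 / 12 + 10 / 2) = 148 / 9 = 16.44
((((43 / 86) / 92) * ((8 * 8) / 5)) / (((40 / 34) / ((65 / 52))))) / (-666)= -17 / 153180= -0.00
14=14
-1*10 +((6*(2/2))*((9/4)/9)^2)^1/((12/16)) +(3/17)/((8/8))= -317/34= -9.32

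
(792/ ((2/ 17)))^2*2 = 90639648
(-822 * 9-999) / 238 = -8397 / 238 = -35.28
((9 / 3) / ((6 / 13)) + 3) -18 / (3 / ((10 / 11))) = 89 / 22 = 4.05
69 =69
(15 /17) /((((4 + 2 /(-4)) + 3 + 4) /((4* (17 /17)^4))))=40 /119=0.34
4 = 4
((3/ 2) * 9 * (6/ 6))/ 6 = 9/ 4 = 2.25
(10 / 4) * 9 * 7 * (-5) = -1575 / 2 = -787.50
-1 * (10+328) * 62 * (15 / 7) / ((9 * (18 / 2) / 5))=-523900 / 189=-2771.96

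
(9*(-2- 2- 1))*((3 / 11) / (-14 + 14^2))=-135 / 2002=-0.07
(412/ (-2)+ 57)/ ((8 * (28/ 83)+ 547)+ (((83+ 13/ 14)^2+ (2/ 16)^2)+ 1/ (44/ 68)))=-426612032/ 21746519633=-0.02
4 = 4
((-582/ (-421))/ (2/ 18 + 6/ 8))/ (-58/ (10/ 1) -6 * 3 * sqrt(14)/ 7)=21266280/ 134594963 -9428400 * sqrt(14)/ 134594963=-0.10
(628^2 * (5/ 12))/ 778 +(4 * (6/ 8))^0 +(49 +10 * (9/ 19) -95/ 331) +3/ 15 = 9756325538/ 36696315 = 265.87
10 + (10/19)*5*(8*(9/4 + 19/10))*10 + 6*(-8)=835.68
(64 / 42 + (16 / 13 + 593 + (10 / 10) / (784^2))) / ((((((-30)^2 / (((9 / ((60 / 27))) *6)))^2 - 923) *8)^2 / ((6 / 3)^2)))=2529868364761149 / 13681829471407132672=0.00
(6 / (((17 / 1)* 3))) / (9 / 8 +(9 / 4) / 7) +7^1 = 9751 / 1377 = 7.08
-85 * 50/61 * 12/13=-51000/793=-64.31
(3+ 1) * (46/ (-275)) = -184/ 275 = -0.67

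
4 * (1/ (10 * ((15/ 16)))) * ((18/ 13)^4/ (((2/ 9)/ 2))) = 10077696/ 714025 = 14.11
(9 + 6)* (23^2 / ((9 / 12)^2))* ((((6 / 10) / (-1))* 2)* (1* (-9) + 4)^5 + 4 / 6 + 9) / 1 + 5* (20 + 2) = 477328270 / 9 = 53036474.44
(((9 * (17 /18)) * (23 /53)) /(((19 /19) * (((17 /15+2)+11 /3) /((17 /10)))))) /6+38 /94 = 66713 /119568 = 0.56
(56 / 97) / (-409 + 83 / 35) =-245 / 172563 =-0.00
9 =9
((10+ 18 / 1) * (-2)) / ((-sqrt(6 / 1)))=28 * sqrt(6) / 3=22.86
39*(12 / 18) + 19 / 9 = 253 / 9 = 28.11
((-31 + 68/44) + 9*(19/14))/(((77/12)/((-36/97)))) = 573480/575113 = 1.00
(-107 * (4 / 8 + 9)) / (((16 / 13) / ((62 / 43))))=-819299 / 688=-1190.84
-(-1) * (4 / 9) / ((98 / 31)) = 62 / 441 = 0.14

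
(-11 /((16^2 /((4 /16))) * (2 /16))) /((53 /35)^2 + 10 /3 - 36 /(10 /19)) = 40425 /29528704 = 0.00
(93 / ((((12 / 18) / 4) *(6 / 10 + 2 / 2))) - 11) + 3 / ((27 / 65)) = 12419 / 36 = 344.97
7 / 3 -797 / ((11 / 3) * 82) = -859 / 2706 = -0.32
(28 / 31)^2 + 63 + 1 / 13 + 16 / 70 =28037364 / 437255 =64.12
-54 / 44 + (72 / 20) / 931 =-125289 / 102410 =-1.22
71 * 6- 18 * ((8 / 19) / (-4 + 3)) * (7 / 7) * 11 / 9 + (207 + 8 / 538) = 3282683 / 5111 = 642.28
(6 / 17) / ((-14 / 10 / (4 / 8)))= -15 / 119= -0.13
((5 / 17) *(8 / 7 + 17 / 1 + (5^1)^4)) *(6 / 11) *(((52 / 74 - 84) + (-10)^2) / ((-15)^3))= -1854824 / 3632475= -0.51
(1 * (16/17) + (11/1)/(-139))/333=679/262293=0.00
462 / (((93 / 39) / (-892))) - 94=-5360266 / 31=-172911.81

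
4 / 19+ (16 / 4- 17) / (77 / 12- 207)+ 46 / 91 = 0.78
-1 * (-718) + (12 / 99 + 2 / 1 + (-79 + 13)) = 21586 / 33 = 654.12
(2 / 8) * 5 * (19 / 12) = 95 / 48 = 1.98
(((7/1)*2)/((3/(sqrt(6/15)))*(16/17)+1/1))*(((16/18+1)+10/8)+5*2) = 33.66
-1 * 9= -9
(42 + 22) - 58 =6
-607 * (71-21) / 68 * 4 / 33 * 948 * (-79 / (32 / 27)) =3418574.50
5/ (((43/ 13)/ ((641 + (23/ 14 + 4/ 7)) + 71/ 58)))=8503365/ 8729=974.15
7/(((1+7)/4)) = 7/2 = 3.50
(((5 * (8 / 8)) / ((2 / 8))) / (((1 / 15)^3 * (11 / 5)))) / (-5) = -67500 / 11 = -6136.36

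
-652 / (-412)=163 / 103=1.58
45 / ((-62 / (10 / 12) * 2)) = -75 / 248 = -0.30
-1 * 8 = -8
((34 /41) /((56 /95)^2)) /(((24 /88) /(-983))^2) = 31003884.72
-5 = -5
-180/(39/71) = -4260/13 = -327.69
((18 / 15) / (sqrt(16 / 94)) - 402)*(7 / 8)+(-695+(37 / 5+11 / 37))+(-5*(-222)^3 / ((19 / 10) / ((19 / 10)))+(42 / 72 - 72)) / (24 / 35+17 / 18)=21*sqrt(94) / 80+25502759934277 / 759980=33557148.70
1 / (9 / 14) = 1.56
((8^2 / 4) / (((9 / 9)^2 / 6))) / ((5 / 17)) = 1632 / 5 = 326.40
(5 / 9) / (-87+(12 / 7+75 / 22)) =-770 / 113481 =-0.01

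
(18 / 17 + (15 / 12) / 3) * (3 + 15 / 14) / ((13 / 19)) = 8.78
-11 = -11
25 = 25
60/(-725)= -12/145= -0.08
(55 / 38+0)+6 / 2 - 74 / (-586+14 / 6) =304355 / 66538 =4.57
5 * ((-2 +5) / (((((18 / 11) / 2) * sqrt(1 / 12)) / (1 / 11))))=10 * sqrt(3) / 3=5.77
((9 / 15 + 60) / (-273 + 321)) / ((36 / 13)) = 1313 / 2880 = 0.46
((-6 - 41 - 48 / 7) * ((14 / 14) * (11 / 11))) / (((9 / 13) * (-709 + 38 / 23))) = 3887 / 35343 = 0.11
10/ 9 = 1.11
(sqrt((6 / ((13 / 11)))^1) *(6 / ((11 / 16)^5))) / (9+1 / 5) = 15728640 *sqrt(858) / 48154249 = 9.57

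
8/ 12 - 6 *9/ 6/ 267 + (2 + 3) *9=12184/ 267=45.63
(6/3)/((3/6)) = 4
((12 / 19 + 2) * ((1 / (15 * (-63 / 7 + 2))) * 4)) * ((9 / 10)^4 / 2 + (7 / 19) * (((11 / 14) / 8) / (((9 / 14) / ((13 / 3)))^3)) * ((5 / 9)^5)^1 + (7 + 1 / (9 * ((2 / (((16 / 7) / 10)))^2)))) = -0.79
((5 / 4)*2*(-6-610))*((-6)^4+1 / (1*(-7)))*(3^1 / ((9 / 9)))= -5986860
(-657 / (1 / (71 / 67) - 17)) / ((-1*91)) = -15549 / 34580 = -0.45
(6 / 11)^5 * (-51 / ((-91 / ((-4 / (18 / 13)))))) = -88128 / 1127357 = -0.08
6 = 6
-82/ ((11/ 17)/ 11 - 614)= 1394/ 10437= 0.13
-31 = -31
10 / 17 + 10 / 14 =155 / 119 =1.30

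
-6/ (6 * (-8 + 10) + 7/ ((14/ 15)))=-4/ 13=-0.31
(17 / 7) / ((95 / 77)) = 187 / 95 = 1.97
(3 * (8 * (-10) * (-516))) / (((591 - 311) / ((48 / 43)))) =3456 / 7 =493.71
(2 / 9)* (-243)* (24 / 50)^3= -93312 / 15625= -5.97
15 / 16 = 0.94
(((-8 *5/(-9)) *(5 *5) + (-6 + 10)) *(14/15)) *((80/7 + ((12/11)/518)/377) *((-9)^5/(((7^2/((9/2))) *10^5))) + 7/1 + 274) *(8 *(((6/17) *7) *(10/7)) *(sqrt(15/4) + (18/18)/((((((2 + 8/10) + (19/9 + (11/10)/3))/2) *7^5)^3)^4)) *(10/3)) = 4143463482565368095143650977120256/84669438254321434673679697839372717952279696141988612872687316302615108184814453125 + 11805034888653736 *sqrt(15)/8327694375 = 5490199.50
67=67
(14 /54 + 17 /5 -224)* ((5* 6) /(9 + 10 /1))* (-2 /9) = 77.31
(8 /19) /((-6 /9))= -12 /19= -0.63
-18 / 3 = -6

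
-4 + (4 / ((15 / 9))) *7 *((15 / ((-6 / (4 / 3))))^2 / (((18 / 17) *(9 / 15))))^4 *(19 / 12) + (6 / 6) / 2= 17356683405009193 / 6973568802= 2488924.09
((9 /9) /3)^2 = 1 /9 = 0.11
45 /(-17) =-45 /17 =-2.65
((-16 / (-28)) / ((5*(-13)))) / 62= -2 / 14105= -0.00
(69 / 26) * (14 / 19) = 483 / 247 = 1.96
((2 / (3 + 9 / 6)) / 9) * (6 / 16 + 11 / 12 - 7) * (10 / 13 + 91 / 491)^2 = -62791073 / 244456134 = -0.26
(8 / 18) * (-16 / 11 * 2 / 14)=-64 / 693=-0.09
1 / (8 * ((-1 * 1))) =-1 / 8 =-0.12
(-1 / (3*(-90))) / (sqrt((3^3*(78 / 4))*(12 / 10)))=sqrt(195) / 94770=0.00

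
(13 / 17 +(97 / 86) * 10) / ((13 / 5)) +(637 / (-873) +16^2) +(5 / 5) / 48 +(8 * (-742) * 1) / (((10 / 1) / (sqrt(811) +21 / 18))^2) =-10610588456773 / 221229840-10388 * sqrt(811) / 75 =-51906.23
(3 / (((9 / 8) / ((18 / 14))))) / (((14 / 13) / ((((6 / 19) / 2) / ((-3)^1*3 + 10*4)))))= 468 / 28861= 0.02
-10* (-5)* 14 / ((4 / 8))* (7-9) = -2800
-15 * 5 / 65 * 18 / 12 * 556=-12510 / 13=-962.31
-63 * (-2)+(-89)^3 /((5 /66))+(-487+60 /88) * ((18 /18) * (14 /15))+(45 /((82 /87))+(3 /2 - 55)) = -9305924.45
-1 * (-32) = 32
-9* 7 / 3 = -21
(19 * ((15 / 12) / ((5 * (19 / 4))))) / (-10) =-1 / 10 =-0.10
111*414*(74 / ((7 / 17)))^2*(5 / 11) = 363625730280 / 539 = 674630297.37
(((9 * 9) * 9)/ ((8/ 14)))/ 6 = 1701/ 8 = 212.62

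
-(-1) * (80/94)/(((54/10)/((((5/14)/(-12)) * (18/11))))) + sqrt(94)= -250/32571 + sqrt(94)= 9.69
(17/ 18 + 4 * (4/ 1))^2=93025/ 324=287.11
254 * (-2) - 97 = -605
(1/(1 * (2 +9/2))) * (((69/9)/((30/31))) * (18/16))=713/520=1.37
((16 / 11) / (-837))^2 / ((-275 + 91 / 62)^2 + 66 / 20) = 5120 / 126853524410679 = 0.00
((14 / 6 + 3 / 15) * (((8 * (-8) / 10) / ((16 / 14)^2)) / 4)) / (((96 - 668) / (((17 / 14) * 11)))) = 2261 / 31200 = 0.07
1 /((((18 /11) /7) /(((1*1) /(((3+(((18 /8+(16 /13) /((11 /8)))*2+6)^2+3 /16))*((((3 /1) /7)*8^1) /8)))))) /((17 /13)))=115307192 /1362522573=0.08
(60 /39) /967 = 20 /12571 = 0.00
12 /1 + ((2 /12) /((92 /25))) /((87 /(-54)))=31941 /2668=11.97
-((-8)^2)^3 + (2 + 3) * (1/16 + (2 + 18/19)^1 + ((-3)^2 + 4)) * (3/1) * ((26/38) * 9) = -1505602159/5776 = -260665.19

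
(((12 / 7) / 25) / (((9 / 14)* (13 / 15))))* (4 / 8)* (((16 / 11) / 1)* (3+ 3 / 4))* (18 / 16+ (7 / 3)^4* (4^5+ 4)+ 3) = 39496994 / 3861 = 10229.73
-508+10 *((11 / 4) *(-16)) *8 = -4028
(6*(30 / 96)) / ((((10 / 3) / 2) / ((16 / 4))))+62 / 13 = 241 / 26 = 9.27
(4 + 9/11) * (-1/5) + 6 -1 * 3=112/55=2.04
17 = 17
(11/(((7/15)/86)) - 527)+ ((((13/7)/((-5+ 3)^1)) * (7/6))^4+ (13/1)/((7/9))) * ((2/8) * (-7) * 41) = 117321751/580608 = 202.07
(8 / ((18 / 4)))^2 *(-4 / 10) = -512 / 405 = -1.26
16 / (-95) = -16 / 95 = -0.17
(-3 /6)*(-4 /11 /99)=2 /1089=0.00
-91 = -91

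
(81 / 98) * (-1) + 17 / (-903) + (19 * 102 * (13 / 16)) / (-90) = -3091591 / 168560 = -18.34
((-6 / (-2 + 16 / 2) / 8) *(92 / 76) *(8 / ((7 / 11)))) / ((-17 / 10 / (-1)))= -2530 / 2261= -1.12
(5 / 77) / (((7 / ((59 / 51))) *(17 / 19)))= 5605 / 467313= 0.01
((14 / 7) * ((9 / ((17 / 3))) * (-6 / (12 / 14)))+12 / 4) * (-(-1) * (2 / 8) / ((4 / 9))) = -2943 / 272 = -10.82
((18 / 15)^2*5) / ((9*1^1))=4 / 5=0.80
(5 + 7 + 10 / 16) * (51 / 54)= 1717 / 144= 11.92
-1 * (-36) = 36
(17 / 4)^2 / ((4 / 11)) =49.67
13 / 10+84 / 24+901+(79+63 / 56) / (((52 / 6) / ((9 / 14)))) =13274983 / 14560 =911.74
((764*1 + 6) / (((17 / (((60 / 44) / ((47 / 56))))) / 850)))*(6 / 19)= 17640000 / 893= 19753.64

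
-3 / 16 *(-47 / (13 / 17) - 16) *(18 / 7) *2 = 27189 / 364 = 74.70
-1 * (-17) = 17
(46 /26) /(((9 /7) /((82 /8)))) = 6601 /468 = 14.10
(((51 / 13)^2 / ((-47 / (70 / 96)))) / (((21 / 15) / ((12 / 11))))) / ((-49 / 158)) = 5136975 / 8562554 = 0.60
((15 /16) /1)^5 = 759375 /1048576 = 0.72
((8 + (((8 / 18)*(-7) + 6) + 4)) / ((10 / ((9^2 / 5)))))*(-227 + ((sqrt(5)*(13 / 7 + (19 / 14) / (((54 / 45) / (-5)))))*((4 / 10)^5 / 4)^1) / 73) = -5475.25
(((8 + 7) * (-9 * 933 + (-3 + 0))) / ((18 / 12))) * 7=-588000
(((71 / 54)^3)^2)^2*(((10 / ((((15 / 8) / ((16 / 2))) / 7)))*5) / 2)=574338895922428389698435 / 28818169977023831232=19929.75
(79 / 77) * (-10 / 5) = -158 / 77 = -2.05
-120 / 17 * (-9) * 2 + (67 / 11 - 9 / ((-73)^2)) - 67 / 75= 9884614559 / 74739225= 132.25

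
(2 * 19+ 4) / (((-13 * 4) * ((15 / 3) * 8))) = -0.02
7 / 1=7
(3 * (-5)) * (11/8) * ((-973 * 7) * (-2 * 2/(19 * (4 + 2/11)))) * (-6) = 37085895/874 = 42432.37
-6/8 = -0.75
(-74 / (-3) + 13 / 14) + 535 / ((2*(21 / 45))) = 12575 / 21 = 598.81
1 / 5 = 0.20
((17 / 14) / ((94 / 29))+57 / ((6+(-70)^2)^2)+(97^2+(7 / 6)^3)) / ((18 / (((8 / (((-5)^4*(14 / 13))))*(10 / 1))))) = 52314507922722071 / 841851163865250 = 62.14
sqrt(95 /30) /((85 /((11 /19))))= 11 * sqrt(114) /9690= 0.01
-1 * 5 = -5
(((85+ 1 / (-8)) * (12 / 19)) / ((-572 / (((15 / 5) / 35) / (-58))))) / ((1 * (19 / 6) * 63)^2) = 97 / 27875387540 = 0.00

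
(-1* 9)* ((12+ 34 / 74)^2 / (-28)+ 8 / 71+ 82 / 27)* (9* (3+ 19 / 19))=527862423 / 680393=775.82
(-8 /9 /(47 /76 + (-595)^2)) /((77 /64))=-38912 /18645821271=-0.00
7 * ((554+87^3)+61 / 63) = 4613405.78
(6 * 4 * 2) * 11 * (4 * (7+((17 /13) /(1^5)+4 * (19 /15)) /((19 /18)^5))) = 4032940143936 /160946435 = 25057.65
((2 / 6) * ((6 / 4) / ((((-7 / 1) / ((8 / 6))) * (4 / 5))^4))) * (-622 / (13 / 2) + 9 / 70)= -10870375 / 70791084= -0.15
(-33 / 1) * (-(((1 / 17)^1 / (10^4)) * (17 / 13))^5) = 33 / 37129300000000000000000000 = 0.00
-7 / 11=-0.64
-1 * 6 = -6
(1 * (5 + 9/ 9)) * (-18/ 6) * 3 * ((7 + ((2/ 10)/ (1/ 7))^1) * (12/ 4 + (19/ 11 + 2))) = -167832/ 55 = -3051.49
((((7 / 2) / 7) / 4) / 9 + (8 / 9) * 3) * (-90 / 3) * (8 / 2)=-965 / 3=-321.67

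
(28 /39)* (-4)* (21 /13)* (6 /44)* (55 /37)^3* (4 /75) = -948640 /8560357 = -0.11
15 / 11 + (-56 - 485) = -5936 / 11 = -539.64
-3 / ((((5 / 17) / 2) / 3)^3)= -3183624 / 125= -25468.99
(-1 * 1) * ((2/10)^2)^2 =-1/625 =-0.00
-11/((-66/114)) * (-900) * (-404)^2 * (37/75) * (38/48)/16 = -136254757/2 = -68127378.50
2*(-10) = -20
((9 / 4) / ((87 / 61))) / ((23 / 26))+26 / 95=260689 / 126730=2.06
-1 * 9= -9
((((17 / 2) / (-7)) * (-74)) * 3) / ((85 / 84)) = 1332 / 5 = 266.40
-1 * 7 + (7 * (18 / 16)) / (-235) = -13223 / 1880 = -7.03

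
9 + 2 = 11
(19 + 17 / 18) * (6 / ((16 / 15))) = 1795 / 16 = 112.19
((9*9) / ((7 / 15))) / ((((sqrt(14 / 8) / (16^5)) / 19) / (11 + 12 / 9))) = 597090631680*sqrt(7) / 49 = 32239863705.95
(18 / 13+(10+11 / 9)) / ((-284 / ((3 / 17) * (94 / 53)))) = -69325 / 4989738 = -0.01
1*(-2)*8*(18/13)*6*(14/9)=-2688/13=-206.77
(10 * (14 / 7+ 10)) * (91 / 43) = 253.95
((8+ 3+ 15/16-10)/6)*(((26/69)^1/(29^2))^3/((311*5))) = 68107/3646253835927538740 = 0.00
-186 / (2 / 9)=-837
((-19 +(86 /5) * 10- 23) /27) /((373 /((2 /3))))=260 /30213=0.01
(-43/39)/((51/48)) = -688/663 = -1.04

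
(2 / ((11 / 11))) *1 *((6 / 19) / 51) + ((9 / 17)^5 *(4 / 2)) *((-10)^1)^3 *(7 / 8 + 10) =-24401665166 / 26977283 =-904.53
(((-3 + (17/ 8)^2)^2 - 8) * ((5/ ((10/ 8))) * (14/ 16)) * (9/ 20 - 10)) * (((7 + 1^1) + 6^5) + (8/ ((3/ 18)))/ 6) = 15209488721/ 10240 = 1485301.63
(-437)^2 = 190969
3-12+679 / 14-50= -21 / 2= -10.50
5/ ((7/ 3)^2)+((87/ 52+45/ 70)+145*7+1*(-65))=2428841/ 2548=953.23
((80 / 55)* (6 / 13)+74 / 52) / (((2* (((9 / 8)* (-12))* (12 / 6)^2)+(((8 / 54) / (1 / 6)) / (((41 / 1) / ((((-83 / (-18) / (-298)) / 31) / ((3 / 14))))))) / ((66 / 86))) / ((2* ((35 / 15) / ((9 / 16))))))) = -42879571938 / 266519762665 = -0.16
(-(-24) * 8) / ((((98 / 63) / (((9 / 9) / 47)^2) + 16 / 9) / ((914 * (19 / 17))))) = 555712 / 9741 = 57.05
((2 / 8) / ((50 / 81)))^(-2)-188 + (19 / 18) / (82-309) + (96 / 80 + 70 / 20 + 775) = 4451598472 / 7446735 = 597.79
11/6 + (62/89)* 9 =4327/534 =8.10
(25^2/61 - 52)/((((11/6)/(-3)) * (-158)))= -0.43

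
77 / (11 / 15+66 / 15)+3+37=55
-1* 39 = -39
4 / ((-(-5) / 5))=4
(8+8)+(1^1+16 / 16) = 18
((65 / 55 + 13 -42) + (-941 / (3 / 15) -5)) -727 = -60113 / 11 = -5464.82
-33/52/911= -0.00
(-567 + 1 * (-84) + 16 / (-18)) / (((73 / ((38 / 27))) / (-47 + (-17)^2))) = -53952932 / 17739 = -3041.49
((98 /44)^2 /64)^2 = 5764801 /959512576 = 0.01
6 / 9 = 2 / 3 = 0.67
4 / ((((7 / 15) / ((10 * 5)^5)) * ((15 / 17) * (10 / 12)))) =25500000000 / 7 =3642857142.86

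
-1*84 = -84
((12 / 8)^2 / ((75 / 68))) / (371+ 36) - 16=-162749 / 10175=-15.99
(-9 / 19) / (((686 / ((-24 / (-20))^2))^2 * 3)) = -972 / 1397081875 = -0.00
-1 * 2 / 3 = -2 / 3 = -0.67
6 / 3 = 2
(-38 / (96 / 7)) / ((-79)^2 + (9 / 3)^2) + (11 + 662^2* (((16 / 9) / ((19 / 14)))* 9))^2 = 2891020015178467451987 / 108300000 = 26694552310050.48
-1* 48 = -48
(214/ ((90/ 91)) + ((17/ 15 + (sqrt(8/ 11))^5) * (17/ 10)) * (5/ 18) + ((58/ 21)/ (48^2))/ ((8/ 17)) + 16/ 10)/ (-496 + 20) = -4146139/ 9031680 - 8 * sqrt(22)/ 83853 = -0.46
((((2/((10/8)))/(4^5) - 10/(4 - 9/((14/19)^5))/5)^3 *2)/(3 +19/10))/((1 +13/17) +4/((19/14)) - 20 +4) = -0.00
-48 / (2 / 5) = -120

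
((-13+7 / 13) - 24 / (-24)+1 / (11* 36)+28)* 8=170306 / 1287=132.33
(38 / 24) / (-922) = -19 / 11064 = -0.00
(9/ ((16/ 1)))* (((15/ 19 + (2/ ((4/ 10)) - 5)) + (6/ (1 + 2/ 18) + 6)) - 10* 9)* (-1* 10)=8316/ 19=437.68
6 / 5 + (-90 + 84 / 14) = -414 / 5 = -82.80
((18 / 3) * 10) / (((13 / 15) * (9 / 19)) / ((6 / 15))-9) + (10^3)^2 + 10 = 101000250 / 101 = 1000002.48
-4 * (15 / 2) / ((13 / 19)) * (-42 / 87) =7980 / 377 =21.17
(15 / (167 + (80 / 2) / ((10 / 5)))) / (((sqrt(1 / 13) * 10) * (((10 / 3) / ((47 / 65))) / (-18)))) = -3807 * sqrt(13) / 121550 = -0.11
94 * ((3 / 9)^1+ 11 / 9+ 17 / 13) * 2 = 62980 / 117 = 538.29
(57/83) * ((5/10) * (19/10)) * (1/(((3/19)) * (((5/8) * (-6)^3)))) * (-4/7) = 0.02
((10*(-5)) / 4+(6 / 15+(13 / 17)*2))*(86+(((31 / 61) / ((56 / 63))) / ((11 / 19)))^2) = -900738007161 / 979724416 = -919.38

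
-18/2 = -9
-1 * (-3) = 3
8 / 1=8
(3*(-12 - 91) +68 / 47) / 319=-14455 / 14993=-0.96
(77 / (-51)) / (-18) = 77 / 918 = 0.08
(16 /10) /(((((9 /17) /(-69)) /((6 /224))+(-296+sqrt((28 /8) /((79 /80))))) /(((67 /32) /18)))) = -3329926867 /5300985812680 - 10243027 *sqrt(5530) /190835489256480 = -0.00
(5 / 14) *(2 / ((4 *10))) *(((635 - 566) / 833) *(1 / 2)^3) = 69 / 373184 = 0.00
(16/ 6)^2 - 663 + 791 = 1216/ 9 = 135.11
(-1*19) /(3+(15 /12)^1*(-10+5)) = 76 /13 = 5.85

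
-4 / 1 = -4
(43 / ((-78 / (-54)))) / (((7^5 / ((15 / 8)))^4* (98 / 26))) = 19591875 / 16014627014995919048704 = 0.00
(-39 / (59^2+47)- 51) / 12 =-59989 / 14112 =-4.25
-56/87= -0.64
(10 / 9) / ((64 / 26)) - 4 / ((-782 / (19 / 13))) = 0.46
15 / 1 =15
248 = 248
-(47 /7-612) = 4237 /7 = 605.29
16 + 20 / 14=122 / 7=17.43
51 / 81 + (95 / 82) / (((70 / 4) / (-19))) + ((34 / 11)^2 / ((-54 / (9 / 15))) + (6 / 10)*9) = 4374637 / 937629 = 4.67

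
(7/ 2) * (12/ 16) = 21/ 8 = 2.62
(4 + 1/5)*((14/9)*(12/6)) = 196/15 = 13.07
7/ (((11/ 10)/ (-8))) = -560/ 11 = -50.91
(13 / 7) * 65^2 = 54925 / 7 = 7846.43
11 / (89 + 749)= 11 / 838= 0.01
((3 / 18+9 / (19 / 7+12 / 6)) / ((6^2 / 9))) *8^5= 561152 / 33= 17004.61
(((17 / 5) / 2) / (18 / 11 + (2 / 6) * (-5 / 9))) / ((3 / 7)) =11781 / 4310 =2.73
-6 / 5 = -1.20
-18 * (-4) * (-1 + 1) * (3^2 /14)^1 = 0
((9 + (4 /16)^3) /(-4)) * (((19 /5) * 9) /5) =-98667 /6400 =-15.42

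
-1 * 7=-7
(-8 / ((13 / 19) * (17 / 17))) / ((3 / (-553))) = 2155.28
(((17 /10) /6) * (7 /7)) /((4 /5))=17 /48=0.35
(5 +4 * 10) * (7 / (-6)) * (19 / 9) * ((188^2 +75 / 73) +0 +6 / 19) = -1715839685 / 438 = -3917442.20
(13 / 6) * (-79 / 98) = -1027 / 588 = -1.75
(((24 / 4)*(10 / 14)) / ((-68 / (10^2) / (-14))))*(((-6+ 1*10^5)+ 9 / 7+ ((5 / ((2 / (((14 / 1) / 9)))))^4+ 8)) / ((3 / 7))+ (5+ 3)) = 2301756371000 / 111537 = 20636706.84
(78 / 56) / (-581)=-39 / 16268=-0.00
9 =9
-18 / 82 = -9 / 41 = -0.22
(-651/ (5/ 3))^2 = 3814209/ 25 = 152568.36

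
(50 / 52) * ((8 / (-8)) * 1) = -25 / 26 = -0.96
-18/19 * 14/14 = -18/19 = -0.95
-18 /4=-9 /2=-4.50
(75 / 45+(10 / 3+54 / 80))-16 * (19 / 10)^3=-104069 / 1000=-104.07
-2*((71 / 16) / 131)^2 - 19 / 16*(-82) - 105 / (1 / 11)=-2323192577 / 2196608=-1057.63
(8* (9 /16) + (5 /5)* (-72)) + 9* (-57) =-1161 /2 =-580.50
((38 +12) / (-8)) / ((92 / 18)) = -225 / 184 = -1.22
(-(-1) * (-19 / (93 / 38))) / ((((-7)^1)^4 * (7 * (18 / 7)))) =-361 / 2009637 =-0.00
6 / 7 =0.86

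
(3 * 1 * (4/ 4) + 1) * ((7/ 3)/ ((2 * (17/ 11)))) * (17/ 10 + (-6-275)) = -71687/ 85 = -843.38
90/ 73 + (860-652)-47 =11843/ 73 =162.23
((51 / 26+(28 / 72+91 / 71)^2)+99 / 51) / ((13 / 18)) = 2416075175 / 260690274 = 9.27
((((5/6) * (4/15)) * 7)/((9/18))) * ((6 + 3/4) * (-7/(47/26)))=-81.32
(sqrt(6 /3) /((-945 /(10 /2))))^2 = 2 /35721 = 0.00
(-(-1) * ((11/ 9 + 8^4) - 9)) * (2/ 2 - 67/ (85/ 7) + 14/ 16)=-45569369/ 3060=-14891.95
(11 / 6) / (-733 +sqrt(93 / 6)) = -8063 / 3223641 - 11*sqrt(62) / 6447282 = -0.00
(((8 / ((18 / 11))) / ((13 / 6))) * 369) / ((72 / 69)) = 10373 / 13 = 797.92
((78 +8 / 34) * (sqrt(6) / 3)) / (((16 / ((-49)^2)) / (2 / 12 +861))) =8249968055 * sqrt(6) / 2448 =8254988.61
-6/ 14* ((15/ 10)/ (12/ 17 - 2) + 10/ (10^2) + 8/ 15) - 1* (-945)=1455647/ 1540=945.23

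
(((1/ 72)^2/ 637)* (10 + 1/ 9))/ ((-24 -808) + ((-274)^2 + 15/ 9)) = 1/ 24248040768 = 0.00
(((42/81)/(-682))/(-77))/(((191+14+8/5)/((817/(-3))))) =-4085/313857423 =-0.00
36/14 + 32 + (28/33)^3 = 8850418/251559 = 35.18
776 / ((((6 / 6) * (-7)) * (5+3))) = -97 / 7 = -13.86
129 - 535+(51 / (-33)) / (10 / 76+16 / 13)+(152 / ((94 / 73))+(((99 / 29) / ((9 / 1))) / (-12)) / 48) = -1680207538583 / 5812006464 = -289.09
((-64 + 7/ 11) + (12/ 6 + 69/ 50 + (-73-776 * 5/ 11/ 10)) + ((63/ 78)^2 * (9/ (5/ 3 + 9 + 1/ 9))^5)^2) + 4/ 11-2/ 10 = -168.02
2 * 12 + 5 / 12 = 293 / 12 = 24.42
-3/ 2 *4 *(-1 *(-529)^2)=1679046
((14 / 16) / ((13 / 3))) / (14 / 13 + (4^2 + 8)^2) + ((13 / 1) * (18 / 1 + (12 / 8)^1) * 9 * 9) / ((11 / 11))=1232338557 / 60016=20533.50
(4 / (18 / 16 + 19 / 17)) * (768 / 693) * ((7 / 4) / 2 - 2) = -52224 / 23485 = -2.22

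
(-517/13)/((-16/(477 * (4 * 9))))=2219481/52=42682.33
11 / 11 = 1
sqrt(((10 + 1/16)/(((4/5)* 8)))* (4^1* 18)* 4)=3* sqrt(805)/4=21.28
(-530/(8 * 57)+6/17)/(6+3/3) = -3137/27132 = -0.12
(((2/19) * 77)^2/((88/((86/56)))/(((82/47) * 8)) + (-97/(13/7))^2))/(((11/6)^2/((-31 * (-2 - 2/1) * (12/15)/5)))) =148963965696/1049528215375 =0.14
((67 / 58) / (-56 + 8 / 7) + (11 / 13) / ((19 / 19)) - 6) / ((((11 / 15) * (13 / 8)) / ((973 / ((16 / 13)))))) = -662666515 / 193024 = -3433.08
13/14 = 0.93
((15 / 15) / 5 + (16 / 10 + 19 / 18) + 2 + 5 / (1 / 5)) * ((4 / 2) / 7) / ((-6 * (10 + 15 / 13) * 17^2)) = -0.00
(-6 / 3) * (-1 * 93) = 186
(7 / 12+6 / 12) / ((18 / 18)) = 13 / 12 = 1.08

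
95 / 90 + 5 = 109 / 18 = 6.06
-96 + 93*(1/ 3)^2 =-257/ 3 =-85.67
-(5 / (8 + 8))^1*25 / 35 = -25 / 112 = -0.22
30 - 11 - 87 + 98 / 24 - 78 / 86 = -33449 / 516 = -64.82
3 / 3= 1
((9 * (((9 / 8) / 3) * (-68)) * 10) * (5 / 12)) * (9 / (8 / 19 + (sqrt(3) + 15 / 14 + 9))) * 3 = -2112.04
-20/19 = -1.05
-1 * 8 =-8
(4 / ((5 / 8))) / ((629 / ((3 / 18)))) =16 / 9435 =0.00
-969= -969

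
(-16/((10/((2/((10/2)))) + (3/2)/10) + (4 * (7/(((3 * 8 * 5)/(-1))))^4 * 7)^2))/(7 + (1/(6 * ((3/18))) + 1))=-0.07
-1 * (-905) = 905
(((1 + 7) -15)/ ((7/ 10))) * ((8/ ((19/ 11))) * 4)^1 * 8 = -1482.11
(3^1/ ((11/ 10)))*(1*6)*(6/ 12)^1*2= 180/ 11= 16.36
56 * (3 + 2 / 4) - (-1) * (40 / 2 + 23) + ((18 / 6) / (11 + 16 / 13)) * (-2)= 12641 / 53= 238.51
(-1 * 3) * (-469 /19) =1407 /19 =74.05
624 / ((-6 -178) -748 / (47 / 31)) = -2444 / 2653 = -0.92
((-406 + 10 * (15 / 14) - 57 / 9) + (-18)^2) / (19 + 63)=-815 / 861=-0.95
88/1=88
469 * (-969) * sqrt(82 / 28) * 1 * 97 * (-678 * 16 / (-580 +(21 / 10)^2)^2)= 341578081440000 * sqrt(574) / 3313038481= 2470128.01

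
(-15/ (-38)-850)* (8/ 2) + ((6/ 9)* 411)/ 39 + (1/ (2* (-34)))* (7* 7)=-170921941/ 50388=-3392.12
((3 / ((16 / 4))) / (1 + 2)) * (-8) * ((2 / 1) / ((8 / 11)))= -5.50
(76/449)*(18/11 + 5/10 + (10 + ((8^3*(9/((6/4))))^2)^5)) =62577526244844936188626299852070856610/4939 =12670080227747506820940740000000000.00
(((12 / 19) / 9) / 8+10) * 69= 690.61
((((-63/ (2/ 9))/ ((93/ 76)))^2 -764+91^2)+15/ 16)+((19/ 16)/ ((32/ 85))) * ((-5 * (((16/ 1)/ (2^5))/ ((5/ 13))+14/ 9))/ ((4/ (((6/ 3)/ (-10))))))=2167899068035/ 35426304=61194.62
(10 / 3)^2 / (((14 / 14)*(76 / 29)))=725 / 171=4.24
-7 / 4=-1.75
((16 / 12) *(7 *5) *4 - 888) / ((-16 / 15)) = 1315 / 2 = 657.50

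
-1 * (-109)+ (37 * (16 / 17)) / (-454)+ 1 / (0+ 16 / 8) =844529 / 7718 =109.42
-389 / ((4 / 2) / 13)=-2528.50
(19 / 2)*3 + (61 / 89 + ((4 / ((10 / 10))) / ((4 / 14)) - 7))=6441 / 178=36.19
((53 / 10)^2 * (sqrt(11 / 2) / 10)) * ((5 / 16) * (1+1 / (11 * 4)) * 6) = 75843 * sqrt(22) / 28160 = 12.63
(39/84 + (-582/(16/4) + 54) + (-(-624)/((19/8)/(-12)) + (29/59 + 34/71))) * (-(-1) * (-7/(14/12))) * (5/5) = 21680924541/1114274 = 19457.44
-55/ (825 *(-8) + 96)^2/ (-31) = 55/ 1311362496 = 0.00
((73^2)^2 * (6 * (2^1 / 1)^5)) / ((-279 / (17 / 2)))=-15448643104 / 93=-166114441.98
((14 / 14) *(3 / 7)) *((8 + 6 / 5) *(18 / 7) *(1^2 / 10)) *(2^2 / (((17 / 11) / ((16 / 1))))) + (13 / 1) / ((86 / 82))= 48697549 / 895475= 54.38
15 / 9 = 5 / 3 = 1.67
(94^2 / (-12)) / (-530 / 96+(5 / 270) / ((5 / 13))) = 1590480 / 11821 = 134.55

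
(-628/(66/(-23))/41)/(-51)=-7222/69003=-0.10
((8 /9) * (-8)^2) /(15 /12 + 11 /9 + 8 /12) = 2048 /113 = 18.12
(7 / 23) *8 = 56 / 23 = 2.43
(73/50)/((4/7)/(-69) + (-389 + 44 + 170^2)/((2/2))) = 35259/689603050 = 0.00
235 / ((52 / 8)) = 470 / 13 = 36.15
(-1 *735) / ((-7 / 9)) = 945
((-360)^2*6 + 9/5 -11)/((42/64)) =17773504/15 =1184900.27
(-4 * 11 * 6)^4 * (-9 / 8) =-5464723968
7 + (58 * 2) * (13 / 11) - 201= -626 / 11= -56.91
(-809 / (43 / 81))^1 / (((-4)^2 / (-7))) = 458703 / 688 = 666.72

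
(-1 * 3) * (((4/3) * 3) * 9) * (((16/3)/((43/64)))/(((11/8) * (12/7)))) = -172032/473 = -363.70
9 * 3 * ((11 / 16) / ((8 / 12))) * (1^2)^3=891 / 32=27.84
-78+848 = 770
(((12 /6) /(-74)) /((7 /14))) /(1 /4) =-8 /37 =-0.22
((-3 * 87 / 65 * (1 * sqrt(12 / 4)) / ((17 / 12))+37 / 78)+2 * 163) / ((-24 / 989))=-25184885 / 1872+258129 * sqrt(3) / 2210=-13251.16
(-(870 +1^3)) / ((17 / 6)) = -5226 / 17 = -307.41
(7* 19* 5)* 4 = 2660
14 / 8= 7 / 4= 1.75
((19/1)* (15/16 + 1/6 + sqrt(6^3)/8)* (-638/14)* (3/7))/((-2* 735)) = 321233/1152480 + 18183* sqrt(6)/96040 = 0.74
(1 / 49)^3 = 1 / 117649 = 0.00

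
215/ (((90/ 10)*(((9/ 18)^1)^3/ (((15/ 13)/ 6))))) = 4300/ 117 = 36.75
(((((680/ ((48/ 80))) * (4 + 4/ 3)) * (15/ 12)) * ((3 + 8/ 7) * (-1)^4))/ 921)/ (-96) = -61625/ 174069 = -0.35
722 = 722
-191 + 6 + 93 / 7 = -1202 / 7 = -171.71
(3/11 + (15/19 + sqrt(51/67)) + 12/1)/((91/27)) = 27 * sqrt(3417)/6097 + 810/209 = 4.13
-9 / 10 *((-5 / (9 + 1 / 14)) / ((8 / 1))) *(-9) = -567 / 1016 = -0.56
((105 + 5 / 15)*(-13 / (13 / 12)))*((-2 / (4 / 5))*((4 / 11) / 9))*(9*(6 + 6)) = 151680 / 11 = 13789.09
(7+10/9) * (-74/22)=-2701/99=-27.28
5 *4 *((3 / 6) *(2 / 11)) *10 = 18.18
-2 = -2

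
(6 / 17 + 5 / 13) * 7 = 5.16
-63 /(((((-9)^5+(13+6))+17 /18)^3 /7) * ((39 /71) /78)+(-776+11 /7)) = 365211504 /1199540791331818291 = 0.00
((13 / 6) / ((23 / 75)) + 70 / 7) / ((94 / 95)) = 74575 / 4324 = 17.25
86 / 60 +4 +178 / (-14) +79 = 15061 / 210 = 71.72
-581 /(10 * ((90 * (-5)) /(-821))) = -106.00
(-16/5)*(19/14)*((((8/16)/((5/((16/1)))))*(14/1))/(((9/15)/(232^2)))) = -130899968/15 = -8726664.53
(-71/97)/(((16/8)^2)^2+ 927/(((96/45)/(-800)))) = 71/33718073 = 0.00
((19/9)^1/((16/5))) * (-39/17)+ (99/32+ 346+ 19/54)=5110427/14688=347.93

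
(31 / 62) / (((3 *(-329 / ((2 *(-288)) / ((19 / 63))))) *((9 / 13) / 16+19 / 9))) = 1617408 / 3601469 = 0.45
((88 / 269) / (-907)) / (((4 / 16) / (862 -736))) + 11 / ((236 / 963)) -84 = -2262674145 / 57579988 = -39.30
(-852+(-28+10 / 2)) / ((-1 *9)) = 97.22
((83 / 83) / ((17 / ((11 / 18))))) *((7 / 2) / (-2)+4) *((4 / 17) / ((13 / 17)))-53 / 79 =-22557 / 34918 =-0.65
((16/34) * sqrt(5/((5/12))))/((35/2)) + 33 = 32 * sqrt(3)/595 + 33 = 33.09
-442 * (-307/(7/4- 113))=-542776/445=-1219.72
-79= -79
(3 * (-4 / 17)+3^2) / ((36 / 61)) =2867 / 204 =14.05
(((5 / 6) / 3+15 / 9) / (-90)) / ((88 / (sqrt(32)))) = -7* sqrt(2) / 7128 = -0.00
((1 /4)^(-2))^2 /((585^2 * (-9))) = -256 /3080025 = -0.00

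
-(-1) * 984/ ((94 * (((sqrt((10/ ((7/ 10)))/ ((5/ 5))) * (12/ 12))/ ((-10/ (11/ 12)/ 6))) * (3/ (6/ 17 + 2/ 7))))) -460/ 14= -230/ 7 -24928 * sqrt(7)/ 61523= -33.93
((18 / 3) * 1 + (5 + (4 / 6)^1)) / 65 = 7 / 39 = 0.18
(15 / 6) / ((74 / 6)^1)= 15 / 74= 0.20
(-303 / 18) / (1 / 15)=-505 / 2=-252.50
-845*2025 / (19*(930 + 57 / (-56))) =-31941000 / 329479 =-96.94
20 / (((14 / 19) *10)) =19 / 7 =2.71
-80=-80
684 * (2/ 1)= 1368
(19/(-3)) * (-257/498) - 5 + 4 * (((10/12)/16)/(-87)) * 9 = -303827/173304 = -1.75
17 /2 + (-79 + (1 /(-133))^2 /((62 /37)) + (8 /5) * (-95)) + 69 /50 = -6062656179 /27417950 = -221.12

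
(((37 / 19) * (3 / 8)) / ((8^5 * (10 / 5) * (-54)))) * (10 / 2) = -185 / 179306496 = -0.00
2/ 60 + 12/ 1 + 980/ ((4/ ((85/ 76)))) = 326093/ 1140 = 286.05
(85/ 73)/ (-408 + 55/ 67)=-5695/ 1991513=-0.00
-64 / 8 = -8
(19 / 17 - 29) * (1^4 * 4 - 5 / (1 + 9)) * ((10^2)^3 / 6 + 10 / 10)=-276501659 / 17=-16264803.47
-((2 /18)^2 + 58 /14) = -2356 /567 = -4.16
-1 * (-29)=29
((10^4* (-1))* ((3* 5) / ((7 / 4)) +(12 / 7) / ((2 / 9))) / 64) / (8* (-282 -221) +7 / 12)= 213750 / 337967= 0.63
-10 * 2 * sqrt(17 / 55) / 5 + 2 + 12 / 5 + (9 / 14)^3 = 64013 / 13720 - 4 * sqrt(935) / 55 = 2.44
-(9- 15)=6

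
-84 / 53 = -1.58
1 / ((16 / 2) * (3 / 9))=3 / 8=0.38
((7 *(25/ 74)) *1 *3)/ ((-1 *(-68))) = 525/ 5032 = 0.10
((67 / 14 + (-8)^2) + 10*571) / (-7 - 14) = -80903 / 294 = -275.18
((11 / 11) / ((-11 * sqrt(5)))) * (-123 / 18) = 41 * sqrt(5) / 330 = 0.28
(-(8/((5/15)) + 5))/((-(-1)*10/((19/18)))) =-551/180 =-3.06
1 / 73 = 0.01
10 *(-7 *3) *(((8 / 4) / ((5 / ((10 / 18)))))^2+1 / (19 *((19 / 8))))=-146440 / 9747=-15.02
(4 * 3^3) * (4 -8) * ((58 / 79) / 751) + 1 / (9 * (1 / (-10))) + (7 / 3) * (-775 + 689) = -107966968 / 533961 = -202.20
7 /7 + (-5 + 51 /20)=-29 /20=-1.45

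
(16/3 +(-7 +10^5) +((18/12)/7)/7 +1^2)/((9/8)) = 117599252/1323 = 88888.32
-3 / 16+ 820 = 13117 / 16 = 819.81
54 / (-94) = -27 / 47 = -0.57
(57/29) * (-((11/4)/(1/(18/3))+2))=-2109/58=-36.36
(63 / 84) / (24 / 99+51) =99 / 6764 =0.01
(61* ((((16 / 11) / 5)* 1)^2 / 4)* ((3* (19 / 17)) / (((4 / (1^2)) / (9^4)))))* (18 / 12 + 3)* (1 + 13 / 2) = 2463760476 / 10285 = 239548.90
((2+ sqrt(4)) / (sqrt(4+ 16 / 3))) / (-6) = -sqrt(21) / 21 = -0.22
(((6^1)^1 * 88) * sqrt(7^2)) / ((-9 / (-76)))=93632 / 3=31210.67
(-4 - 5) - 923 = -932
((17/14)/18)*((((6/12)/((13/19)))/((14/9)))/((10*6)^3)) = 323/2201472000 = 0.00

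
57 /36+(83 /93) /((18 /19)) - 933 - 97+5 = -3423245 /3348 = -1022.47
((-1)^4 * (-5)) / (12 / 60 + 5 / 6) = -150 / 31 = -4.84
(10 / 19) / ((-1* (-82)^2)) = -5 / 63878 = -0.00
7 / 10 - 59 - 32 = -903 / 10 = -90.30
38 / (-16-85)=-38 / 101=-0.38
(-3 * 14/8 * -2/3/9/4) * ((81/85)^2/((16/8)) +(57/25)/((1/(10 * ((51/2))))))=56.57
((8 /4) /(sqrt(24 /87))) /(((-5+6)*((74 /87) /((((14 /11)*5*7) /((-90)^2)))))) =1421*sqrt(58) /439560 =0.02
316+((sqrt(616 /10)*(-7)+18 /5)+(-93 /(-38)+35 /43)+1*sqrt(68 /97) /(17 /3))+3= -14*sqrt(385) /5+6*sqrt(1649) /1649+2662287 /8170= 271.07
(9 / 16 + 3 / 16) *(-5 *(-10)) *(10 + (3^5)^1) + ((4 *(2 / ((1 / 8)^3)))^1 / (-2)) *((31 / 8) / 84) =394507 / 42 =9393.02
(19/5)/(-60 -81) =-19/705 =-0.03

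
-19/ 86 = -0.22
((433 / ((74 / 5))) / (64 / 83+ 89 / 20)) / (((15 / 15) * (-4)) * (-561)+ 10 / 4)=0.00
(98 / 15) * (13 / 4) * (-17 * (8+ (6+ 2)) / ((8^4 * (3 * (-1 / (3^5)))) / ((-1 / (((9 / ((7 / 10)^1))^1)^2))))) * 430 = -22816703 / 76800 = -297.09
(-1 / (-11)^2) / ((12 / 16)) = -4 / 363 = -0.01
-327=-327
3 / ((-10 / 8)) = -12 / 5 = -2.40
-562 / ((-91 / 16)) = 8992 / 91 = 98.81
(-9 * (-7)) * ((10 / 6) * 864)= 90720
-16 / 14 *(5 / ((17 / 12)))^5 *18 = -111974400000 / 9938999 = -11266.16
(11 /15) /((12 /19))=209 /180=1.16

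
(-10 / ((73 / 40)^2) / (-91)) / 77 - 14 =-522748242 / 37340303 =-14.00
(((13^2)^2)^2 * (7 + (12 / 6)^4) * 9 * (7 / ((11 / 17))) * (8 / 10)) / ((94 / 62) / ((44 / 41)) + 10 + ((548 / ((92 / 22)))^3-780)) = 121263279647786888976 / 186666232639325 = 649626.22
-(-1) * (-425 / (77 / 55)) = -303.57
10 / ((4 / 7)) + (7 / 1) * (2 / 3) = 133 / 6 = 22.17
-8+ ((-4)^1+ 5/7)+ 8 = -23/7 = -3.29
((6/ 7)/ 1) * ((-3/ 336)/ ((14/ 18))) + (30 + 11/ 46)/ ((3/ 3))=1907831/ 63112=30.23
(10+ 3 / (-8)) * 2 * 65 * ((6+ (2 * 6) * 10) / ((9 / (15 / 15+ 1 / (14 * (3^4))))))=5680675 / 324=17532.95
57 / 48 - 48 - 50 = -1549 / 16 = -96.81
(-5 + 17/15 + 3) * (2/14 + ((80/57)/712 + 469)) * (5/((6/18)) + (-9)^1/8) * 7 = -4006682381/101460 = -39490.27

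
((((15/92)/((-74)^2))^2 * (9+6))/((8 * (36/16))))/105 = 0.00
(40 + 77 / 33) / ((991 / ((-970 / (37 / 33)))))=-1355090 / 36667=-36.96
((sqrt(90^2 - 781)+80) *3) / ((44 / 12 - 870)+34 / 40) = -180 *sqrt(7319) / 51929 - 14400 / 51929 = -0.57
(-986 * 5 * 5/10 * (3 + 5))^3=-7668682048000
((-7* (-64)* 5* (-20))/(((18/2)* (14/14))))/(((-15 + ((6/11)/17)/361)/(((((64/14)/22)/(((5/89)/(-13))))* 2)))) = -290836848640/9113391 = -31913.13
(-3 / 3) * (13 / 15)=-13 / 15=-0.87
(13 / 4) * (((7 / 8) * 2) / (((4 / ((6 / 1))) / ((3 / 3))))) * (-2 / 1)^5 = -273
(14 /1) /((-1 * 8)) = -7 /4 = -1.75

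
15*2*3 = 90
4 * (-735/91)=-32.31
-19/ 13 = -1.46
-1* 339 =-339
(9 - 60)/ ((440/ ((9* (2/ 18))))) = -51/ 440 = -0.12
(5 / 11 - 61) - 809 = -9565 / 11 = -869.55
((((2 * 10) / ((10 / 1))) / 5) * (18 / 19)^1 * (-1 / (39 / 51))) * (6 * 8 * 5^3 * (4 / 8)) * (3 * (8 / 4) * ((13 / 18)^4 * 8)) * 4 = -119516800 / 1539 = -77658.74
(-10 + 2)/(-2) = 4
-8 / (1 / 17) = -136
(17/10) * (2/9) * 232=3944/45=87.64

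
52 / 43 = 1.21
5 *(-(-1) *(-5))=-25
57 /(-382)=-57 /382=-0.15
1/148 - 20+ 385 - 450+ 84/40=-61341/740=-82.89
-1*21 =-21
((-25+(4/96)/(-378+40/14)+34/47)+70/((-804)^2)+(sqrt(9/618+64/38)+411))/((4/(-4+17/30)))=-317791557042941/957383466624 - sqrt(26024186)/4560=-333.06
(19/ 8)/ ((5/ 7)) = 133/ 40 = 3.32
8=8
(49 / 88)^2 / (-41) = -2401 / 317504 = -0.01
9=9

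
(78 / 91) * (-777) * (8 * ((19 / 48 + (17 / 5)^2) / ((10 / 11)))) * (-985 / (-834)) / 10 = -1150328113 / 139000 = -8275.74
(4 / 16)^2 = 1 / 16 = 0.06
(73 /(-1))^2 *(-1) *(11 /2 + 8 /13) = -32588.88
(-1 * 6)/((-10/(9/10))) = 27/50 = 0.54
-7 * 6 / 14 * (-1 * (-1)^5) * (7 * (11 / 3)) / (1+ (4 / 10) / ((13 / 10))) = -1001 / 17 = -58.88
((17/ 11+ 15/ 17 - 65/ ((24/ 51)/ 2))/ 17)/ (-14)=1.15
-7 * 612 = -4284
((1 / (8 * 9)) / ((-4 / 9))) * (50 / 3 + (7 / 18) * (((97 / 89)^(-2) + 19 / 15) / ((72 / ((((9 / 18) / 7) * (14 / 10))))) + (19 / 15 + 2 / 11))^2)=-98315123558130342223 / 179921188171676160000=-0.55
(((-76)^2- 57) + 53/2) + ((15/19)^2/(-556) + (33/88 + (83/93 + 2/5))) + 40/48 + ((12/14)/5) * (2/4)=2503599978739/435553720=5748.09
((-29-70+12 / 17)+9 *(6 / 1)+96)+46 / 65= 57917 / 1105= 52.41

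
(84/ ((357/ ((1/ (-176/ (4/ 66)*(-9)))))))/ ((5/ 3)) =1/ 185130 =0.00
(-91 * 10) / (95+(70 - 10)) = -182 / 31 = -5.87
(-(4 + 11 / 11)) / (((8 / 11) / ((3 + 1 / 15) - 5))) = 319 / 24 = 13.29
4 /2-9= -7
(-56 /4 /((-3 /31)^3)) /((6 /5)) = 1042685 /81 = 12872.65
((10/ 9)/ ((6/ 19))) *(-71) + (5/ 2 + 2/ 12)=-6673/ 27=-247.15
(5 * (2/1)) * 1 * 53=530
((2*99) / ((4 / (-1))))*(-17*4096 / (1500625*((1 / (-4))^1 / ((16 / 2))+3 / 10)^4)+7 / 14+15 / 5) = 8768340866043 / 32834164804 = 267.05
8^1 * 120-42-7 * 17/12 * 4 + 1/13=34258/39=878.41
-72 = -72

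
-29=-29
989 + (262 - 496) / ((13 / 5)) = 899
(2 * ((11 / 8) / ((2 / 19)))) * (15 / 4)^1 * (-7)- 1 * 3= -22041 / 32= -688.78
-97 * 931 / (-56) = 12901 / 8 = 1612.62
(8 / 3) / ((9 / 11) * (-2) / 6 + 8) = 0.35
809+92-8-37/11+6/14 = 68535/77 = 890.06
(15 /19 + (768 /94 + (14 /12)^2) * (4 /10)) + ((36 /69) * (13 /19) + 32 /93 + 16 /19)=352141879 /57303810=6.15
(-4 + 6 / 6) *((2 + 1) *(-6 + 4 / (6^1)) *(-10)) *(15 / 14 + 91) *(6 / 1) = -1856160 / 7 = -265165.71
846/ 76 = 423/ 38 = 11.13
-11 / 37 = -0.30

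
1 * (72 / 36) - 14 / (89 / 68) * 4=-3630 / 89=-40.79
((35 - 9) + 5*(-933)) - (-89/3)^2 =-49672/9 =-5519.11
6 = 6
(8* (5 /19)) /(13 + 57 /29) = 580 /4123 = 0.14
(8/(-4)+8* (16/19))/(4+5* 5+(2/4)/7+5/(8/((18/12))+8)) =5040/31331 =0.16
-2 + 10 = 8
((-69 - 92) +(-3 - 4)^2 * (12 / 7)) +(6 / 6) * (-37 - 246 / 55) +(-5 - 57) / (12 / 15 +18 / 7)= -444119 / 3245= -136.86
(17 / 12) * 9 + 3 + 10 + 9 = 139 / 4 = 34.75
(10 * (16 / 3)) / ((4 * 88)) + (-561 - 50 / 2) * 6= -116023 / 33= -3515.85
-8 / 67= -0.12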